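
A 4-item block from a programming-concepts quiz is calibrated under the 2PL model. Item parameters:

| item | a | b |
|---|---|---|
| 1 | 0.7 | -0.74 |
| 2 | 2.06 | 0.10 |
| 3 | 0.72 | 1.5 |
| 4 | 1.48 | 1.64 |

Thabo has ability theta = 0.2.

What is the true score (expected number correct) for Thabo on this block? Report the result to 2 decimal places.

P(theta) = 1 / (1 + exp(−a(theta − b)))
P_1 = 1/(1+e^{-0.6580}) = 0.6588
P_2 = 1/(1+e^{-0.2060}) = 0.5513
P_3 = 1/(1+e^{0.9360}) = 0.2817
P_4 = 1/(1+e^{2.1312}) = 0.1061
E[score] = 0.6588 + 0.5513 + 0.2817 + 0.1061 = 1.5979

1.60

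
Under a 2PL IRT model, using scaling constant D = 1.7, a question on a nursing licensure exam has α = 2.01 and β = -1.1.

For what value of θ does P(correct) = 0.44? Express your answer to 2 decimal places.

-1.17

P(θ) = 1 / (1 + exp(−D·α(θ − β)))
logit = ln(0.4400/0.5600) = -0.2412
θ = β + logit/(1.7·α) = -1.1 + (-0.2412)/3.4170 = -1.1706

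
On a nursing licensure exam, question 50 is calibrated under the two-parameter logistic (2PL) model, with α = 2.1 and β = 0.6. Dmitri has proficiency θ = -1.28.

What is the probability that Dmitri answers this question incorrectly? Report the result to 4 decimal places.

0.9811

P(θ) = 1 / (1 + exp(−α(θ − β)))
Exponent: 2.1 × (-1.28 − 0.6) = -3.9480
1/(1 + e^{3.9480}) = 0.0189
P(incorrect) = 1 − 0.0189 = 0.9811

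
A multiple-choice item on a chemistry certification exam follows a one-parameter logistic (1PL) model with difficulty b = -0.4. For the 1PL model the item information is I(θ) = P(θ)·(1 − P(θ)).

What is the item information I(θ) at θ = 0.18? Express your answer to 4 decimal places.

P = 1/(1+e^{-0.5800}) = 0.6411
P(1−P) = 0.6411 × 0.3589 = 0.2301
I = P(1−P) = 0.23010

0.2301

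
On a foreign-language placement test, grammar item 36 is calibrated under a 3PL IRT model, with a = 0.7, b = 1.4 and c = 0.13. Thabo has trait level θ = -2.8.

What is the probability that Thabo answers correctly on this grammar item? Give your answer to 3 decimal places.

P(θ) = c + (1 − c) · 1 / (1 + exp(−a(θ − b)))
Exponent: 0.7 × (-2.8 − 1.4) = -2.9400
1/(1 + e^{2.9400}) = 0.0502
P = 0.13 + 0.87 × 0.0502 = 0.1737

0.174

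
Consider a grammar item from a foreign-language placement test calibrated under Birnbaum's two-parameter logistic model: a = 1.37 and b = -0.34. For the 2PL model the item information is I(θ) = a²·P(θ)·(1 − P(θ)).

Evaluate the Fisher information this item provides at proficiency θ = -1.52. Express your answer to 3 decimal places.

0.259

P = 1/(1+e^{1.6166}) = 0.1657
P(1−P) = 0.1657 × 0.8343 = 0.1382
I = a² × P(1−P) = 1.37² × 0.1382 = 0.25944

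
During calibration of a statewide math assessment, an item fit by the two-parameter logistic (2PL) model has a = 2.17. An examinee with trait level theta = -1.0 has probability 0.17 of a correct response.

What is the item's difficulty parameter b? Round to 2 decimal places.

-0.27

P(theta) = 1 / (1 + exp(−a(theta − b)))
logit(0.17) = ln(0.17/0.83) = -1.5856
b = theta − logit/(a) = -1.0 − (-1.5856)/2.1700 = -0.2693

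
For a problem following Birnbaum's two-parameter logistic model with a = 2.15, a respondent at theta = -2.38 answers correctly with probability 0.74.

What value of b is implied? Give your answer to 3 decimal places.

-2.866

P(theta) = 1 / (1 + exp(−a(theta − b)))
logit(0.74) = ln(0.74/0.26) = 1.0460
b = theta − logit/(a) = -2.38 − 1.0460/2.1500 = -2.8665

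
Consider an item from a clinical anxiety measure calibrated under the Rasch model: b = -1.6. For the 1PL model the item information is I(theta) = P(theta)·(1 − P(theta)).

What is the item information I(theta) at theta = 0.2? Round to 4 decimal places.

0.1217

P = 1/(1+e^{-1.8000}) = 0.8581
P(1−P) = 0.8581 × 0.1419 = 0.1217
I = P(1−P) = 0.12173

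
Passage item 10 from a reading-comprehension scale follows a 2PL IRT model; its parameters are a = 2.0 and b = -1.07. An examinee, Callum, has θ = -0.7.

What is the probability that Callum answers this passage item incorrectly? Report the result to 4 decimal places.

0.3230

P(θ) = 1 / (1 + exp(−a(θ − b)))
Exponent: 2.0 × (-0.7 − (-1.07)) = 0.7400
1/(1 + e^{-0.7400}) = 0.6770
P(incorrect) = 1 − 0.6770 = 0.3230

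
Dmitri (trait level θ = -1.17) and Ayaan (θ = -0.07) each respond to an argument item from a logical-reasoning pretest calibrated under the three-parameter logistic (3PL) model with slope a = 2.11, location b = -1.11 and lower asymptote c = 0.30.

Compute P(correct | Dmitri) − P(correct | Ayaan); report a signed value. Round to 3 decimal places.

P(θ) = c + (1 − c) · 1 / (1 + exp(−a(θ − b)))
P(Dmitri) = 0.6279  [exponent -0.1266]
P(Ayaan) = 0.9298  [exponent 2.1944]
Difference = 0.6279 − 0.9298 = -0.3019

-0.302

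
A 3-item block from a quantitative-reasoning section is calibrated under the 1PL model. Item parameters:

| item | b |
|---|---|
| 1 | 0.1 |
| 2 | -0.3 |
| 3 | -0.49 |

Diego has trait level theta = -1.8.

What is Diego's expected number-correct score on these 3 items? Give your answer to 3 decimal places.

0.525

P(theta) = 1 / (1 + exp(−(theta − b)))
P_1 = 1/(1+e^{1.9000}) = 0.1301
P_2 = 1/(1+e^{1.5000}) = 0.1824
P_3 = 1/(1+e^{1.3100}) = 0.2125
E[score] = 0.1301 + 0.1824 + 0.2125 = 0.5250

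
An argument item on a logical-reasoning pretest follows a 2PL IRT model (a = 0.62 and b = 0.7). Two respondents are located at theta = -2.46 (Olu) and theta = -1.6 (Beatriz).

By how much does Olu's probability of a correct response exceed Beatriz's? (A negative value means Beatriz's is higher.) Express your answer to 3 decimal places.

P(theta) = 1 / (1 + exp(−a(theta − b)))
P(Olu) = 0.1236  [exponent -1.9592]
P(Beatriz) = 0.1937  [exponent -1.4260]
Difference = 0.1236 − 0.1937 = -0.0702

-0.070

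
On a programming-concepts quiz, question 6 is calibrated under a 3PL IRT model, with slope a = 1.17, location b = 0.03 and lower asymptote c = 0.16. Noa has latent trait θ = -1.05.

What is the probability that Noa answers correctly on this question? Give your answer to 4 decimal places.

0.3451

P(θ) = c + (1 − c) · 1 / (1 + exp(−a(θ − b)))
Exponent: 1.17 × (-1.05 − 0.03) = -1.2636
1/(1 + e^{1.2636}) = 0.2204
P = 0.16 + 0.84 × 0.2204 = 0.3451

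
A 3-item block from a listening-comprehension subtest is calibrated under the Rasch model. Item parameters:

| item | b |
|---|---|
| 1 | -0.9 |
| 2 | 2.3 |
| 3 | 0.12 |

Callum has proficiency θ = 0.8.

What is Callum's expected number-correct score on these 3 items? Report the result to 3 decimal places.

P(θ) = 1 / (1 + exp(−(θ − b)))
P_1 = 1/(1+e^{-1.7000}) = 0.8455
P_2 = 1/(1+e^{1.5000}) = 0.1824
P_3 = 1/(1+e^{-0.6800}) = 0.6637
E[score] = 0.8455 + 0.1824 + 0.6637 = 1.6917

1.692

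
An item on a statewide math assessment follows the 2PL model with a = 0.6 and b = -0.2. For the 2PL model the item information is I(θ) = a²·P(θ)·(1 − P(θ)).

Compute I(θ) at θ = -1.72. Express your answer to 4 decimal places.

0.0736

P = 1/(1+e^{0.9120}) = 0.2866
P(1−P) = 0.2866 × 0.7134 = 0.2045
I = a² × P(1−P) = 0.6² × 0.2045 = 0.07360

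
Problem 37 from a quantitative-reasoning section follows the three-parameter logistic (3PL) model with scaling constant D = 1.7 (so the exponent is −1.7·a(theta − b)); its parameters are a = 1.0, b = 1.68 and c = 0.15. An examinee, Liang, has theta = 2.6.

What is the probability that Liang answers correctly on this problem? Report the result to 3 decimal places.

P(theta) = c + (1 − c) · 1 / (1 + exp(−D·a(theta − b)))
Exponent: 1.7 × 1.0 × (2.6 − 1.68) = 1.5640
1/(1 + e^{-1.5640}) = 0.8269
P = 0.15 + 0.85 × 0.8269 = 0.8529

0.853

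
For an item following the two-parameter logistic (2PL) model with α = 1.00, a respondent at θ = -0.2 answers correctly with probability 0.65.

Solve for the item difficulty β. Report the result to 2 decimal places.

P(θ) = 1 / (1 + exp(−α(θ − β)))
logit(0.65) = ln(0.65/0.35) = 0.6190
β = θ − logit/(α) = -0.2 − 0.6190/1.0000 = -0.8190

-0.82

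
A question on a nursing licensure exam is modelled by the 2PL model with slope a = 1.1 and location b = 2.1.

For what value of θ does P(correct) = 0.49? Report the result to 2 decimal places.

2.06

P(θ) = 1 / (1 + exp(−a(θ − b)))
logit = ln(0.4900/0.5100) = -0.0400
θ = b + logit/(a) = 2.1 + (-0.0400)/1.1000 = 2.0636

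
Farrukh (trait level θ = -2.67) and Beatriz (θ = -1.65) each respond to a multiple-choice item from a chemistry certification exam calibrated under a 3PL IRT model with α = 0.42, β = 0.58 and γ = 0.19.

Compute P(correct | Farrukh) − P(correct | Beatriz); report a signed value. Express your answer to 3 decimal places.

-0.063

P(θ) = γ + (1 − γ) · 1 / (1 + exp(−α(θ − β)))
P(Farrukh) = 0.3548  [exponent -1.3650]
P(Beatriz) = 0.4181  [exponent -0.9366]
Difference = 0.3548 − 0.4181 = -0.0633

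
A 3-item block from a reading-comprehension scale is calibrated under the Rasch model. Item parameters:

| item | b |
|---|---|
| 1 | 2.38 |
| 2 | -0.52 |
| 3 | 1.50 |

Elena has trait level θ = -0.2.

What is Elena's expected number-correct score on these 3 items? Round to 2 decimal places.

0.80

P(θ) = 1 / (1 + exp(−(θ − b)))
P_1 = 1/(1+e^{2.5800}) = 0.0704
P_2 = 1/(1+e^{-0.3200}) = 0.5793
P_3 = 1/(1+e^{1.7000}) = 0.1545
E[score] = 0.0704 + 0.5793 + 0.1545 = 0.8042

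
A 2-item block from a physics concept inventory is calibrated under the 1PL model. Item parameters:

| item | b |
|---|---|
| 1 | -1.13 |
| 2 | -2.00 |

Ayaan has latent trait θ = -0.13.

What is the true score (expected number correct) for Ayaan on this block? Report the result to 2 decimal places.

P(θ) = 1 / (1 + exp(−(θ − b)))
P_1 = 1/(1+e^{-1.0000}) = 0.7311
P_2 = 1/(1+e^{-1.8700}) = 0.8665
E[score] = 0.7311 + 0.8665 = 1.5975

1.60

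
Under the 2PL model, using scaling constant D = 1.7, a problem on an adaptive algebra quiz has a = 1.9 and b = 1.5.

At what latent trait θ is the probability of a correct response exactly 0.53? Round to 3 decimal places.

P(θ) = 1 / (1 + exp(−D·a(θ − b)))
logit = ln(0.5300/0.4700) = 0.1201
θ = b + logit/(1.7·a) = 1.5 + 0.1201/3.2300 = 1.5372

1.537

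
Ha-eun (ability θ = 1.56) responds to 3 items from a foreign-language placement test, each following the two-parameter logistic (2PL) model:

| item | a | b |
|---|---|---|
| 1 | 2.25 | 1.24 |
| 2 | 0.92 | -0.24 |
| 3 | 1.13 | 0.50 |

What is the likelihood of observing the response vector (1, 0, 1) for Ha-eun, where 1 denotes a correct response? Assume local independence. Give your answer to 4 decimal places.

0.0828

P(θ) = 1 / (1 + exp(−a(θ − b)))
P_1 = 1/(1+e^{-0.7200}) = 0.6726
P_2 = 1/(1+e^{-1.6560}) = 0.8397
P_3 = 1/(1+e^{-1.1978}) = 0.7681
L = P_1 × (1−P_2) × P_3 = 0.6726 × 0.1603 × 0.7681 = 0.08282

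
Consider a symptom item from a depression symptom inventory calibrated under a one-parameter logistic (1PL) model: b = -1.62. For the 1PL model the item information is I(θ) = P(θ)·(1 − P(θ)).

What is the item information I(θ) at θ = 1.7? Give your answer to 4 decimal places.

0.0337

P = 1/(1+e^{-3.3200}) = 0.9651
P(1−P) = 0.9651 × 0.0349 = 0.0337
I = P(1−P) = 0.03367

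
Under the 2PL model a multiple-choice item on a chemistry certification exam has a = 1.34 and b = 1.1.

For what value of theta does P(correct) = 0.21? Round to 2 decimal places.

P(theta) = 1 / (1 + exp(−a(theta − b)))
logit = ln(0.2100/0.7900) = -1.3249
theta = b + logit/(a) = 1.1 + (-1.3249)/1.3400 = 0.1112

0.11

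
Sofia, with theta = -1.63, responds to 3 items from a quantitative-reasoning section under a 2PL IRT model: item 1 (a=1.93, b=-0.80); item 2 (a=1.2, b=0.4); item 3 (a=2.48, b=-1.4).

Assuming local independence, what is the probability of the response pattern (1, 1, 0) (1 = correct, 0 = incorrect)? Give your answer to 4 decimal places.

P(theta) = 1 / (1 + exp(−a(theta − b)))
P_1 = 1/(1+e^{1.6019}) = 0.1677
P_2 = 1/(1+e^{2.4360}) = 0.0805
P_3 = 1/(1+e^{0.5704}) = 0.3611
L = P_1 × P_2 × (1−P_3) = 0.1677 × 0.0805 × 0.6389 = 0.00862

0.0086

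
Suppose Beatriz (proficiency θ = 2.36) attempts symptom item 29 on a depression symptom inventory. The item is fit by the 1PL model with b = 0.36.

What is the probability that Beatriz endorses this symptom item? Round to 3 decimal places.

0.881

P(θ) = 1 / (1 + exp(−(θ − b)))
Exponent: (2.36 − 0.36) = 2.0000
1/(1 + e^{-2.0000}) = 0.8808
P = 0.8808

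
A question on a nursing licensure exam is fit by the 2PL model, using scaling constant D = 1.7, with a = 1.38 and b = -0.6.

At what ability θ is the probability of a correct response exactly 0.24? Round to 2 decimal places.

P(θ) = 1 / (1 + exp(−D·a(θ − b)))
logit = ln(0.2400/0.7600) = -1.1527
θ = b + logit/(1.7·a) = -0.6 + (-1.1527)/2.3460 = -1.0913

-1.09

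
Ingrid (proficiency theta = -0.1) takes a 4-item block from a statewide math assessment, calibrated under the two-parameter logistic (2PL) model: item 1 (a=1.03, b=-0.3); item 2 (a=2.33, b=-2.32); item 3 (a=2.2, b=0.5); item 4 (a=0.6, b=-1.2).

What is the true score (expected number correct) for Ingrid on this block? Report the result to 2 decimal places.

2.42

P(theta) = 1 / (1 + exp(−a(theta − b)))
P_1 = 1/(1+e^{-0.2060}) = 0.5513
P_2 = 1/(1+e^{-5.1726}) = 0.9944
P_3 = 1/(1+e^{1.3200}) = 0.2108
P_4 = 1/(1+e^{-0.6600}) = 0.6593
E[score] = 0.5513 + 0.9944 + 0.2108 + 0.6593 = 2.4158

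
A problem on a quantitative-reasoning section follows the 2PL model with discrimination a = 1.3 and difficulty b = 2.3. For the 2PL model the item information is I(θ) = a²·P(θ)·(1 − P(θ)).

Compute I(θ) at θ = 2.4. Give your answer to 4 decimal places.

0.4207

P = 1/(1+e^{-0.1300}) = 0.5325
P(1−P) = 0.5325 × 0.4675 = 0.2489
I = a² × P(1−P) = 1.3² × 0.2489 = 0.42072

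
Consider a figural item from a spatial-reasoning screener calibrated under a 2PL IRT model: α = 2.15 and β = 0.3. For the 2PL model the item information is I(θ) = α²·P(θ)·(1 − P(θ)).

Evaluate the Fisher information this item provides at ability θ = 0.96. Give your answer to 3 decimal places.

0.725

P = 1/(1+e^{-1.4190}) = 0.8052
P(1−P) = 0.8052 × 0.1948 = 0.1569
I = α² × P(1−P) = 2.15² × 0.1569 = 0.72510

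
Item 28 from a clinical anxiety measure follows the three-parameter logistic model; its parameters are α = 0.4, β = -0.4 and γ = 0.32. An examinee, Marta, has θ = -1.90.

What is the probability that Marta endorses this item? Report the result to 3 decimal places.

P(θ) = γ + (1 − γ) · 1 / (1 + exp(−α(θ − β)))
Exponent: 0.4 × (-1.90 − (-0.4)) = -0.6000
1/(1 + e^{0.6000}) = 0.3543
P = 0.32 + 0.68 × 0.3543 = 0.5610

0.561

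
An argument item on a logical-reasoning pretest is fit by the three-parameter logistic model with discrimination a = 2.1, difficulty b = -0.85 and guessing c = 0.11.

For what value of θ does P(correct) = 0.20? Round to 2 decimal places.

P(θ) = c + (1 − c) · 1 / (1 + exp(−a(θ − b)))
Remove guessing floor: (0.20 − 0.11)/(1 − 0.11) = 0.1011
logit = ln(0.1011/0.8989) = -2.1848
θ = b + logit/(a) = -0.85 + (-2.1848)/2.1000 = -1.8904

-1.89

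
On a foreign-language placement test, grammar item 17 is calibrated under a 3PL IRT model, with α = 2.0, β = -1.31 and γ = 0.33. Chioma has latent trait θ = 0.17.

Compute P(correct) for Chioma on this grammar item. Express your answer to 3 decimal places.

P(θ) = γ + (1 − γ) · 1 / (1 + exp(−α(θ − β)))
Exponent: 2.0 × (0.17 − (-1.31)) = 2.9600
1/(1 + e^{-2.9600}) = 0.9507
P = 0.33 + 0.67 × 0.9507 = 0.9670

0.967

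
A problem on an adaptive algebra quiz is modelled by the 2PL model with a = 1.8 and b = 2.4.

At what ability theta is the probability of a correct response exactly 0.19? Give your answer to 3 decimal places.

1.594

P(theta) = 1 / (1 + exp(−a(theta − b)))
logit = ln(0.1900/0.8100) = -1.4500
theta = b + logit/(a) = 2.4 + (-1.4500)/1.8000 = 1.5944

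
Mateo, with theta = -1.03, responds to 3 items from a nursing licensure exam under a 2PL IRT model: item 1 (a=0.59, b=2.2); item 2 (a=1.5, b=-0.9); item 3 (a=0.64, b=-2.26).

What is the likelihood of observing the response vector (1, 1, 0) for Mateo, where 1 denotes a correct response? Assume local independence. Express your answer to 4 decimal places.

P(theta) = 1 / (1 + exp(−a(theta − b)))
P_1 = 1/(1+e^{1.9057}) = 0.1295
P_2 = 1/(1+e^{0.1950}) = 0.4514
P_3 = 1/(1+e^{-0.7872}) = 0.6872
L = P_1 × P_2 × (1−P_3) = 0.1295 × 0.4514 × 0.3128 = 0.01828

0.0183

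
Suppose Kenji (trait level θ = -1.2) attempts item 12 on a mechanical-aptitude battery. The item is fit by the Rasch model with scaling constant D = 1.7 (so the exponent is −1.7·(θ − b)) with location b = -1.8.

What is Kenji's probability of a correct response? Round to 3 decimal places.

0.735

P(θ) = 1 / (1 + exp(−D·(θ − b)))
Exponent: 1.7 × (-1.2 − (-1.8)) = 1.0200
1/(1 + e^{-1.0200}) = 0.7350
P = 0.7350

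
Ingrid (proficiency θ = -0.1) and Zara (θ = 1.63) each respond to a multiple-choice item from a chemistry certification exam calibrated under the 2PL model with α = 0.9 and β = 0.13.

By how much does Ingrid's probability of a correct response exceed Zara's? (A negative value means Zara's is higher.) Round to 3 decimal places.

-0.346

P(θ) = 1 / (1 + exp(−α(θ − β)))
P(Ingrid) = 0.4484  [exponent -0.2070]
P(Zara) = 0.7941  [exponent 1.3500]
Difference = 0.4484 − 0.7941 = -0.3457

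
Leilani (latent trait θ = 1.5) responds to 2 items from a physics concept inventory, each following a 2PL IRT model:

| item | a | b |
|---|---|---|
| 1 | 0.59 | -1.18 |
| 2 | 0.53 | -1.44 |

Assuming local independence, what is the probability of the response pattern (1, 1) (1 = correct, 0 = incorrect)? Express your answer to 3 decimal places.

P(θ) = 1 / (1 + exp(−a(θ − b)))
P_1 = 1/(1+e^{-1.5812}) = 0.8294
P_2 = 1/(1+e^{-1.5582}) = 0.8261
L = P_1 × P_2 = 0.8294 × 0.8261 = 0.68514

0.685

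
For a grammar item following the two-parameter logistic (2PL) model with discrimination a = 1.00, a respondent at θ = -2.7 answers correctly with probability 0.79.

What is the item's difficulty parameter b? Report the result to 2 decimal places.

P(θ) = 1 / (1 + exp(−a(θ − b)))
logit(0.79) = ln(0.79/0.21) = 1.3249
b = θ − logit/(a) = -2.7 − 1.3249/1.0000 = -4.0249

-4.02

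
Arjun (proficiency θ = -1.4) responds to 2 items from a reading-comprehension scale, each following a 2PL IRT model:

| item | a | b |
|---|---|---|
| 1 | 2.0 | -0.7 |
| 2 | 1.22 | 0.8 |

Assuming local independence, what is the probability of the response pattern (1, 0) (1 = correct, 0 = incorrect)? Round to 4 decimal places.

0.1852

P(θ) = 1 / (1 + exp(−a(θ − b)))
P_1 = 1/(1+e^{1.4000}) = 0.1978
P_2 = 1/(1+e^{2.6840}) = 0.0639
L = P_1 × (1−P_2) = 0.1978 × 0.9361 = 0.18517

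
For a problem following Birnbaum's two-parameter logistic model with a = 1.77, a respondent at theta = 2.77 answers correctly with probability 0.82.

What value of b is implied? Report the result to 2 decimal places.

1.91

P(theta) = 1 / (1 + exp(−a(theta − b)))
logit(0.82) = ln(0.82/0.18) = 1.5163
b = theta − logit/(a) = 2.77 − 1.5163/1.7700 = 1.9133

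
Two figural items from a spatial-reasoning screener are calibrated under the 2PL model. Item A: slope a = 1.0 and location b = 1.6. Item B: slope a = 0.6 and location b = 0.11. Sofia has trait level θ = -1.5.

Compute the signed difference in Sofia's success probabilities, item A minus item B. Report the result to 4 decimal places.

-0.2326

P(θ) = 1 / (1 + exp(−a(θ − b)))
P_A = 0.0431
P_B = 0.2757
P_A − P_B = -0.2326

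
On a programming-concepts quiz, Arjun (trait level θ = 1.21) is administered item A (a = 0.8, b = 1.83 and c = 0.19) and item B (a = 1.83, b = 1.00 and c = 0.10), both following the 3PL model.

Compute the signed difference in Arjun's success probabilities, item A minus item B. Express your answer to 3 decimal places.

P(θ) = c + (1 − c) · 1 / (1 + exp(−a(θ − b)))
P_A = 0.4966
P_B = 0.6354
P_A − P_B = -0.1388

-0.139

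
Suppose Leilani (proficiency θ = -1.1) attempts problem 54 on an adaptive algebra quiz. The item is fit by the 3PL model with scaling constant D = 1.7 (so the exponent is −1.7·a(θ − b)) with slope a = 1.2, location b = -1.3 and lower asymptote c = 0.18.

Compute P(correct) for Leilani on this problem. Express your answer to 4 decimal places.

P(θ) = c + (1 − c) · 1 / (1 + exp(−D·a(θ − b)))
Exponent: 1.7 × 1.2 × (-1.1 − (-1.3)) = 0.4080
1/(1 + e^{-0.4080}) = 0.6006
P = 0.18 + 0.82 × 0.6006 = 0.6725

0.6725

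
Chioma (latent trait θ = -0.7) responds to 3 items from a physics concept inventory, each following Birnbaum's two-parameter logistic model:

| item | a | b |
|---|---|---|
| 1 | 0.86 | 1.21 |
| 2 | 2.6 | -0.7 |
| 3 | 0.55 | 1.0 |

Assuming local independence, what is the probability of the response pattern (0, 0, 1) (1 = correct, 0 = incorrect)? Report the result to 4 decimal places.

P(θ) = 1 / (1 + exp(−a(θ − b)))
P_1 = 1/(1+e^{1.6426}) = 0.1621
P_2 = 1/(1+e^{0.0000}) = 0.5000
P_3 = 1/(1+e^{0.9350}) = 0.2819
L = (1−P_1) × (1−P_2) × P_3 = 0.8379 × 0.5000 × 0.2819 = 0.11811

0.1181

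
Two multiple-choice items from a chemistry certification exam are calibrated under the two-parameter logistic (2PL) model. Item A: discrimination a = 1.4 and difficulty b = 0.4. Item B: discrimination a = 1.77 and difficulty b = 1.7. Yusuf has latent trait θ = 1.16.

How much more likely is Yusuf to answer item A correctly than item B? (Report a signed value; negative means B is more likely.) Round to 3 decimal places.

0.466

P(θ) = 1 / (1 + exp(−a(θ − b)))
P_A = 0.7435
P_B = 0.2777
P_A − P_B = 0.4657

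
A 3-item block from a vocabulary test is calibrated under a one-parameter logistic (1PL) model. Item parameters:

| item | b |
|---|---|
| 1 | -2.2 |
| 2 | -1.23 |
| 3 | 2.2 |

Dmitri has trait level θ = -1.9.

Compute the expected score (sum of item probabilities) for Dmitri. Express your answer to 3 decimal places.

P(θ) = 1 / (1 + exp(−(θ − b)))
P_1 = 1/(1+e^{-0.3000}) = 0.5744
P_2 = 1/(1+e^{0.6700}) = 0.3385
P_3 = 1/(1+e^{4.1000}) = 0.0163
E[score] = 0.5744 + 0.3385 + 0.0163 = 0.9292

0.929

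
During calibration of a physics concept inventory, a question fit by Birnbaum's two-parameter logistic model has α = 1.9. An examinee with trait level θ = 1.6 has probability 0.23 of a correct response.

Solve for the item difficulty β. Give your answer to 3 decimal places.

P(θ) = 1 / (1 + exp(−α(θ − β)))
logit(0.23) = ln(0.23/0.77) = -1.2083
β = θ − logit/(α) = 1.6 − (-1.2083)/1.9000 = 2.2360

2.236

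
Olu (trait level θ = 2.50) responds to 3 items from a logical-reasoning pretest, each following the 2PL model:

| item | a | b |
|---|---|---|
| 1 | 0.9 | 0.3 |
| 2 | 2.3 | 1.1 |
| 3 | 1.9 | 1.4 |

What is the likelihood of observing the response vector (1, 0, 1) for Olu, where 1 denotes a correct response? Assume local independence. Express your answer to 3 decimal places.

P(θ) = 1 / (1 + exp(−a(θ − b)))
P_1 = 1/(1+e^{-1.9800}) = 0.8787
P_2 = 1/(1+e^{-3.2200}) = 0.9616
P_3 = 1/(1+e^{-2.0900}) = 0.8899
L = P_1 × (1−P_2) × P_3 = 0.8787 × 0.0384 × 0.8899 = 0.03004

0.030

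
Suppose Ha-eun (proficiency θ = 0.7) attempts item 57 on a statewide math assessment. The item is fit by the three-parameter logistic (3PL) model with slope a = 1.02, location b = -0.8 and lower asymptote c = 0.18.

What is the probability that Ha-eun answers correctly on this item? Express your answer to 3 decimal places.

0.854

P(θ) = c + (1 − c) · 1 / (1 + exp(−a(θ − b)))
Exponent: 1.02 × (0.7 − (-0.8)) = 1.5300
1/(1 + e^{-1.5300}) = 0.8220
P = 0.18 + 0.82 × 0.8220 = 0.8540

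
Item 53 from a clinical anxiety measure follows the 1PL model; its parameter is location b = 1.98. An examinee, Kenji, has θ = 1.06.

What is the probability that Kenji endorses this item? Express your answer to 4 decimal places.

0.2850

P(θ) = 1 / (1 + exp(−(θ − b)))
Exponent: (1.06 − 1.98) = -0.9200
1/(1 + e^{0.9200}) = 0.2850
P = 0.2850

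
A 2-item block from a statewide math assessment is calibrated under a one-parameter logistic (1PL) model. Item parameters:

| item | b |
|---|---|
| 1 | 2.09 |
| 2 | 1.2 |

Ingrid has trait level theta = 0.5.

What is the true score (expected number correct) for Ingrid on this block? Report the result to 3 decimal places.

P(theta) = 1 / (1 + exp(−(theta − b)))
P_1 = 1/(1+e^{1.5900}) = 0.1694
P_2 = 1/(1+e^{0.7000}) = 0.3318
E[score] = 0.1694 + 0.3318 = 0.5012

0.501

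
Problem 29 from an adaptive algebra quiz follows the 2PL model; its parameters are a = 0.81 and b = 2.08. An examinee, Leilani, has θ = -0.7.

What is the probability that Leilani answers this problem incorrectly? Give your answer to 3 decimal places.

0.905

P(θ) = 1 / (1 + exp(−a(θ − b)))
Exponent: 0.81 × (-0.7 − 2.08) = -2.2518
1/(1 + e^{2.2518}) = 0.0952
P(incorrect) = 1 − 0.0952 = 0.9048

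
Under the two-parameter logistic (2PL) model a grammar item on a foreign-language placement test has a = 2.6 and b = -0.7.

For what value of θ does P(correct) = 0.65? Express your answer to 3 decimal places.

P(θ) = 1 / (1 + exp(−a(θ − b)))
logit = ln(0.6500/0.3500) = 0.6190
θ = b + logit/(a) = -0.7 + 0.6190/2.6000 = -0.4619

-0.462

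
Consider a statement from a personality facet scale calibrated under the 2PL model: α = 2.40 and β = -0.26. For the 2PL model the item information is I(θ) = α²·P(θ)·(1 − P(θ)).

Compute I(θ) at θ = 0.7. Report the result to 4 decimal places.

P = 1/(1+e^{-2.3040}) = 0.9092
P(1−P) = 0.9092 × 0.0908 = 0.0825
I = α² × P(1−P) = 2.40² × 0.0825 = 0.47548

0.4755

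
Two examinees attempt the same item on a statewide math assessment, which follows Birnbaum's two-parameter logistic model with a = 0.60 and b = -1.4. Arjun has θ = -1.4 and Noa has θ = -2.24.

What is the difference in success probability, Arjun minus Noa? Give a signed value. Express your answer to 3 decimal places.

P(θ) = 1 / (1 + exp(−a(θ − b)))
P(Arjun) = 0.5000  [exponent 0.0000]
P(Noa) = 0.3766  [exponent -0.5040]
Difference = 0.5000 − 0.3766 = 0.1234

0.123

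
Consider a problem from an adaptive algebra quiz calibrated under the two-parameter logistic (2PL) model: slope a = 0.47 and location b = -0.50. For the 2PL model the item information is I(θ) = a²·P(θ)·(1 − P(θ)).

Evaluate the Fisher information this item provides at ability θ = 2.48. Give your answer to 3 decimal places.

P = 1/(1+e^{-1.4006}) = 0.8023
P(1−P) = 0.8023 × 0.1977 = 0.1586
I = a² × P(1−P) = 0.47² × 0.1586 = 0.03504

0.035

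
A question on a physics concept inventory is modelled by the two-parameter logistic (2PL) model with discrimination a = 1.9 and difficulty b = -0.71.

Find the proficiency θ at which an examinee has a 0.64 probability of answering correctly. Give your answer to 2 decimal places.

P(θ) = 1 / (1 + exp(−a(θ − b)))
logit = ln(0.6400/0.3600) = 0.5754
θ = b + logit/(a) = -0.71 + 0.5754/1.9000 = -0.4072

-0.41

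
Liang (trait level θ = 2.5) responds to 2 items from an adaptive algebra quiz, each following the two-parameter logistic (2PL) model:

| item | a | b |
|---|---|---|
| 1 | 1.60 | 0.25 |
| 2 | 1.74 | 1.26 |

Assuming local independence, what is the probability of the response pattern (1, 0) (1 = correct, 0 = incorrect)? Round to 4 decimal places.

P(θ) = 1 / (1 + exp(−a(θ − b)))
P_1 = 1/(1+e^{-3.6000}) = 0.9734
P_2 = 1/(1+e^{-2.1576}) = 0.8964
L = P_1 × (1−P_2) = 0.9734 × 0.1036 = 0.10087

0.1009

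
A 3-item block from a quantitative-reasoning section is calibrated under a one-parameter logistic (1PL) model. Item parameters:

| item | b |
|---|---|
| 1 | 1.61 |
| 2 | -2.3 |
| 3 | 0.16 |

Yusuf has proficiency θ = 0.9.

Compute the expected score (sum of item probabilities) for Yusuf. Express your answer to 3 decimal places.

1.967

P(θ) = 1 / (1 + exp(−(θ − b)))
P_1 = 1/(1+e^{0.7100}) = 0.3296
P_2 = 1/(1+e^{-3.2000}) = 0.9608
P_3 = 1/(1+e^{-0.7400}) = 0.6770
E[score] = 0.3296 + 0.9608 + 0.6770 = 1.9674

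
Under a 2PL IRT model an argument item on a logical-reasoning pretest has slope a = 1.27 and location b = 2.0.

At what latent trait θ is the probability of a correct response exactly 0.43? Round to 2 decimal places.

P(θ) = 1 / (1 + exp(−a(θ − b)))
logit = ln(0.4300/0.5700) = -0.2819
θ = b + logit/(a) = 2.0 + (-0.2819)/1.2700 = 1.7781

1.78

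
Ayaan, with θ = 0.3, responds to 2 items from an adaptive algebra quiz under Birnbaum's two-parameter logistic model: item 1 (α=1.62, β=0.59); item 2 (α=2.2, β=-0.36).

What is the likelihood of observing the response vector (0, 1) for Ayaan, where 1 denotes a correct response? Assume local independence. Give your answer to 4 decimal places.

0.4986

P(θ) = 1 / (1 + exp(−α(θ − β)))
P_1 = 1/(1+e^{0.4698}) = 0.3847
P_2 = 1/(1+e^{-1.4520}) = 0.8103
L = (1−P_1) × P_2 = 0.6153 × 0.8103 = 0.49861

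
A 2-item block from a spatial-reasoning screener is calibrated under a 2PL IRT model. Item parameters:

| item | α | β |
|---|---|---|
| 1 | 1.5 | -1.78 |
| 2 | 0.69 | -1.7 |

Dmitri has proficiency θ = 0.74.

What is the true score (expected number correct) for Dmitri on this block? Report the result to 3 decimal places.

P(θ) = 1 / (1 + exp(−α(θ − β)))
P_1 = 1/(1+e^{-3.7800}) = 0.9777
P_2 = 1/(1+e^{-1.6836}) = 0.8434
E[score] = 0.9777 + 0.8434 = 1.8211

1.821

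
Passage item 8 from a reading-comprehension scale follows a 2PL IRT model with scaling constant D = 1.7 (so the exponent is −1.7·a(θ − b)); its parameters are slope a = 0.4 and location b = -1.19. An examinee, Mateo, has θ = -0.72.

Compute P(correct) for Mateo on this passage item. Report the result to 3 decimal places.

0.579

P(θ) = 1 / (1 + exp(−D·a(θ − b)))
Exponent: 1.7 × 0.4 × (-0.72 − (-1.19)) = 0.3196
1/(1 + e^{-0.3196}) = 0.5792
P = 0.5792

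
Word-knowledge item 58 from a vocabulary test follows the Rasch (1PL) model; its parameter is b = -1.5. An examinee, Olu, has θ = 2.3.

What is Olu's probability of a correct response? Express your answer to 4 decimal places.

P(θ) = 1 / (1 + exp(−(θ − b)))
Exponent: (2.3 − (-1.5)) = 3.8000
1/(1 + e^{-3.8000}) = 0.9781
P = 0.9781

0.9781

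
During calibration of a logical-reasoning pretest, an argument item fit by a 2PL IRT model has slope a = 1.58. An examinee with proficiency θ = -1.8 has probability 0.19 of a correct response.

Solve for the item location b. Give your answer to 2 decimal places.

P(θ) = 1 / (1 + exp(−a(θ − b)))
logit(0.19) = ln(0.19/0.81) = -1.4500
b = θ − logit/(a) = -1.8 − (-1.4500)/1.5800 = -0.8823

-0.88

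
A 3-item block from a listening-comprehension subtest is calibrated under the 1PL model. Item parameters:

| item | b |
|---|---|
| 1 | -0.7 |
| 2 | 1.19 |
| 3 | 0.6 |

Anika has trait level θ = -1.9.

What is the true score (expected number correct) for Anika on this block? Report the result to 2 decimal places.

0.35

P(θ) = 1 / (1 + exp(−(θ − b)))
P_1 = 1/(1+e^{1.2000}) = 0.2315
P_2 = 1/(1+e^{3.0900}) = 0.0435
P_3 = 1/(1+e^{2.5000}) = 0.0759
E[score] = 0.2315 + 0.0435 + 0.0759 = 0.3509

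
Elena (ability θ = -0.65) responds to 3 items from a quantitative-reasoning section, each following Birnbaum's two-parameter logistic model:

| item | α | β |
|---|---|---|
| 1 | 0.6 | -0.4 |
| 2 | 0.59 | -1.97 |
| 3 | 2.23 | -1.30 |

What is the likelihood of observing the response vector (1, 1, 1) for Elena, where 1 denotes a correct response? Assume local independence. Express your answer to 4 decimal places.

0.2568

P(θ) = 1 / (1 + exp(−α(θ − β)))
P_1 = 1/(1+e^{0.1500}) = 0.4626
P_2 = 1/(1+e^{-0.7788}) = 0.6854
P_3 = 1/(1+e^{-1.4495}) = 0.8099
L = P_1 × P_2 × P_3 = 0.4626 × 0.6854 × 0.8099 = 0.25679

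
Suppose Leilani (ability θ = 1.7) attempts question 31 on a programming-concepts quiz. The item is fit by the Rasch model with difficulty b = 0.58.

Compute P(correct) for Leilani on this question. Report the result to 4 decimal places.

0.7540

P(θ) = 1 / (1 + exp(−(θ − b)))
Exponent: (1.7 − 0.58) = 1.1200
1/(1 + e^{-1.1200}) = 0.7540
P = 0.7540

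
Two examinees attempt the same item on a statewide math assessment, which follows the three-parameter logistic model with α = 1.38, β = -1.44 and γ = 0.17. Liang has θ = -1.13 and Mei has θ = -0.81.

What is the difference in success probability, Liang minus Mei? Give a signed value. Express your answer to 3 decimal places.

-0.082

P(θ) = γ + (1 − γ) · 1 / (1 + exp(−α(θ − β)))
P(Liang) = 0.6724  [exponent 0.4278]
P(Mei) = 0.7548  [exponent 0.8694]
Difference = 0.6724 − 0.7548 = -0.0824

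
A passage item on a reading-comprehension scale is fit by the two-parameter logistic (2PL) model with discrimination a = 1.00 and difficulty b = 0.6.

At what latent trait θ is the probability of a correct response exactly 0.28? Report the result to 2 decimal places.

P(θ) = 1 / (1 + exp(−a(θ − b)))
logit = ln(0.2800/0.7200) = -0.9445
θ = b + logit/(a) = 0.6 + (-0.9445)/1.0000 = -0.3445

-0.34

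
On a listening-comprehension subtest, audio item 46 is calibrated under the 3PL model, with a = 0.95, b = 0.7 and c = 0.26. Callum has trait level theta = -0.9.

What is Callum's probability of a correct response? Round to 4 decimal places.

P(theta) = c + (1 − c) · 1 / (1 + exp(−a(theta − b)))
Exponent: 0.95 × (-0.9 − 0.7) = -1.5200
1/(1 + e^{1.5200}) = 0.1795
P = 0.26 + 0.74 × 0.1795 = 0.3928

0.3928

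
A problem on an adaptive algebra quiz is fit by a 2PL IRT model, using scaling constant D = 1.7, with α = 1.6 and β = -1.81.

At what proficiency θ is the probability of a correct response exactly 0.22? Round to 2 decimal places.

-2.28

P(θ) = 1 / (1 + exp(−D·α(θ − β)))
logit = ln(0.2200/0.7800) = -1.2657
θ = β + logit/(1.7·α) = -1.81 + (-1.2657)/2.7200 = -2.2753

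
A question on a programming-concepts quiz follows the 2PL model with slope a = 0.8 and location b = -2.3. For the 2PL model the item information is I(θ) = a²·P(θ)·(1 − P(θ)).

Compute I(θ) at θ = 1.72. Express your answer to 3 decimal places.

P = 1/(1+e^{-3.2160}) = 0.9614
P(1−P) = 0.9614 × 0.0386 = 0.0371
I = a² × P(1−P) = 0.8² × 0.0371 = 0.02373

0.024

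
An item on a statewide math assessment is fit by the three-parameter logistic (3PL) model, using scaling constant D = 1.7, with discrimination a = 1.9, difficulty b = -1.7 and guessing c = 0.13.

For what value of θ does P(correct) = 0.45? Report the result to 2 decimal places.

-1.87

P(θ) = c + (1 − c) · 1 / (1 + exp(−D·a(θ − b)))
Remove guessing floor: (0.45 − 0.13)/(1 − 0.13) = 0.3678
logit = ln(0.3678/0.6322) = -0.5416
θ = b + logit/(1.7·a) = -1.7 + (-0.5416)/3.2300 = -1.8677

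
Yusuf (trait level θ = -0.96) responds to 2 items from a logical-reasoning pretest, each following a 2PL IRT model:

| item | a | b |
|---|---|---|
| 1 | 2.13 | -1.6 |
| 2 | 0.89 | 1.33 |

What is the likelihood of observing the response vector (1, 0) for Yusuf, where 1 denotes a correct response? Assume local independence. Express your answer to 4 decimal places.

0.7045

P(θ) = 1 / (1 + exp(−a(θ − b)))
P_1 = 1/(1+e^{-1.3632}) = 0.7963
P_2 = 1/(1+e^{2.0381}) = 0.1153
L = P_1 × (1−P_2) = 0.7963 × 0.8847 = 0.70450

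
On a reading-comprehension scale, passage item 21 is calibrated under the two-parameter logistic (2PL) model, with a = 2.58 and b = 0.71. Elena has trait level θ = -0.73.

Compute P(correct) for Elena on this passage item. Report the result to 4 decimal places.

0.0238

P(θ) = 1 / (1 + exp(−a(θ − b)))
Exponent: 2.58 × (-0.73 − 0.71) = -3.7152
1/(1 + e^{3.7152}) = 0.0238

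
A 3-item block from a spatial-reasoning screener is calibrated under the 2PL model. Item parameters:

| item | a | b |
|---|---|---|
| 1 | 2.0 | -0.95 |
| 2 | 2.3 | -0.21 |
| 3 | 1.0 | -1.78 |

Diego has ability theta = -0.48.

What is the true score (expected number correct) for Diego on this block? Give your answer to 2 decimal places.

P(theta) = 1 / (1 + exp(−a(theta − b)))
P_1 = 1/(1+e^{-0.9400}) = 0.7191
P_2 = 1/(1+e^{0.6210}) = 0.3496
P_3 = 1/(1+e^{-1.3000}) = 0.7858
E[score] = 0.7191 + 0.3496 + 0.7858 = 1.8545

1.85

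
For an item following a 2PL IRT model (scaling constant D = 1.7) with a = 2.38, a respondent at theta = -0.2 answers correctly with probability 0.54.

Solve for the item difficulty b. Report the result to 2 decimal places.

-0.24

P(theta) = 1 / (1 + exp(−D·a(theta − b)))
logit(0.54) = ln(0.54/0.46) = 0.1603
b = theta − logit/(1.7·a) = -0.2 − 0.1603/4.0460 = -0.2396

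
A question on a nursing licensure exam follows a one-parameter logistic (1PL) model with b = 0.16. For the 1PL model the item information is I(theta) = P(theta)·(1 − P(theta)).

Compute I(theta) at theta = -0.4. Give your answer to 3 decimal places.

0.231

P = 1/(1+e^{0.5600}) = 0.3635
P(1−P) = 0.3635 × 0.6365 = 0.2314
I = P(1−P) = 0.23138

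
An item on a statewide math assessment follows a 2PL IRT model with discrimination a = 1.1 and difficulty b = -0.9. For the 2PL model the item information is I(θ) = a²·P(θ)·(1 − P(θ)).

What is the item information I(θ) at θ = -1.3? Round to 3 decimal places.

0.288

P = 1/(1+e^{0.4400}) = 0.3917
P(1−P) = 0.3917 × 0.6083 = 0.2383
I = a² × P(1−P) = 1.1² × 0.2383 = 0.28832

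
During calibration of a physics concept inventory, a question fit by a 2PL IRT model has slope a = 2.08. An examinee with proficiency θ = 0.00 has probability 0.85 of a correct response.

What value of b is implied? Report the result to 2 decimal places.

-0.83

P(θ) = 1 / (1 + exp(−a(θ − b)))
logit(0.85) = ln(0.85/0.15) = 1.7346
b = θ − logit/(a) = 0.00 − 1.7346/2.0800 = -0.8339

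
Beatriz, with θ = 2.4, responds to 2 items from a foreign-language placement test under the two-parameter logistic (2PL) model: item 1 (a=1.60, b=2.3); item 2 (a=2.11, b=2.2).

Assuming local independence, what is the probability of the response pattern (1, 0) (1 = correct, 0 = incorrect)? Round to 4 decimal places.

0.2138

P(θ) = 1 / (1 + exp(−a(θ − b)))
P_1 = 1/(1+e^{-0.1600}) = 0.5399
P_2 = 1/(1+e^{-0.4220}) = 0.6040
L = P_1 × (1−P_2) = 0.5399 × 0.3960 = 0.21383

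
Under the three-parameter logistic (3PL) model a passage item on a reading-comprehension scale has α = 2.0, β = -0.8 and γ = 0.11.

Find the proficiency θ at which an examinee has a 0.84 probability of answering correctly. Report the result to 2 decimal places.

-0.04

P(θ) = γ + (1 − γ) · 1 / (1 + exp(−α(θ − β)))
Remove guessing floor: (0.84 − 0.11)/(1 − 0.11) = 0.8202
logit = ln(0.8202/0.1798) = 1.5179
θ = β + logit/(α) = -0.8 + 1.5179/2.0000 = -0.0411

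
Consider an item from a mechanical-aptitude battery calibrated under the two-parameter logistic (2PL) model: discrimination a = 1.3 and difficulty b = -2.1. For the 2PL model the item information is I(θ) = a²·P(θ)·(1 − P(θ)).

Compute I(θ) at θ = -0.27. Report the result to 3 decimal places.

P = 1/(1+e^{-2.3790}) = 0.9152
P(1−P) = 0.9152 × 0.0848 = 0.0776
I = a² × P(1−P) = 1.3² × 0.0776 = 0.13114

0.131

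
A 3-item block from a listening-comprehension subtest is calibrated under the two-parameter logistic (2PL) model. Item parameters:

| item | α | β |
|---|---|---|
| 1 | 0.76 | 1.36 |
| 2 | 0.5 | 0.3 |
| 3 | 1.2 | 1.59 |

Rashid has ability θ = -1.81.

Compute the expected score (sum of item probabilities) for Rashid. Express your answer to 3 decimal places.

P(θ) = 1 / (1 + exp(−α(θ − β)))
P_1 = 1/(1+e^{2.4092}) = 0.0825
P_2 = 1/(1+e^{1.0550}) = 0.2583
P_3 = 1/(1+e^{4.0800}) = 0.0166
E[score] = 0.0825 + 0.2583 + 0.0166 = 0.3574

0.357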